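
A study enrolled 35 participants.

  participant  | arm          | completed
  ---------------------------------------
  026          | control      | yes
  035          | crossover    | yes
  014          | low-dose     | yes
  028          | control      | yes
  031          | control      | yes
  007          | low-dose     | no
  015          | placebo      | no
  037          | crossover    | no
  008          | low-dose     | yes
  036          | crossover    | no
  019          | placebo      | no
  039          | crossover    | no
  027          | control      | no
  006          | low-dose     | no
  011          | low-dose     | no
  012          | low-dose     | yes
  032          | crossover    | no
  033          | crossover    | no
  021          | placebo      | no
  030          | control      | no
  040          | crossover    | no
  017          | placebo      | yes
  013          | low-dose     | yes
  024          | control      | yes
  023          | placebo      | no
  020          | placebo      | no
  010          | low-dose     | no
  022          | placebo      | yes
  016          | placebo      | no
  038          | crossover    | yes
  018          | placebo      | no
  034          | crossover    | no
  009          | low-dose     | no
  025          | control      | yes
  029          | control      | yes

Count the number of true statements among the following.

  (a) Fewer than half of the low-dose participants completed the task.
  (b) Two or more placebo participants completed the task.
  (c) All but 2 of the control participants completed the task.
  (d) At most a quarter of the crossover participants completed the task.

4

(a) low-dose: |A| = 9, |A ∩ B| = 4; needs |A ∩ B| < |A ∖ B| — true.
(b) placebo: |A| = 9, |A ∩ B| = 2; needs |A ∩ B| ≥ 2 — true.
(c) control: |A| = 8, |A ∩ B| = 6; needs |A ∖ B| = 2 — true.
(d) crossover: |A| = 9, |A ∩ B| = 2; needs |A ∩ B| / |A| ≤ 1/4 — true.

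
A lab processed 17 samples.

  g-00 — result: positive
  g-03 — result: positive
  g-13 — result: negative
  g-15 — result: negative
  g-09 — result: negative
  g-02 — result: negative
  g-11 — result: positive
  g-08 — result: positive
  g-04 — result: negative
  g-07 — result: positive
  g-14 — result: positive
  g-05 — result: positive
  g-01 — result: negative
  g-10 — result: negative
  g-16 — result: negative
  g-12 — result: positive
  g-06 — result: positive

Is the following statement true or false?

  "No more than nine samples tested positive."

The determiner here denotes the relation: |A ∩ B| ≤ 9.
|A| = 17, |A ∩ B| = 9, |A ∖ B| = 8.
|A ∩ B| = 9, so the statement is true.

True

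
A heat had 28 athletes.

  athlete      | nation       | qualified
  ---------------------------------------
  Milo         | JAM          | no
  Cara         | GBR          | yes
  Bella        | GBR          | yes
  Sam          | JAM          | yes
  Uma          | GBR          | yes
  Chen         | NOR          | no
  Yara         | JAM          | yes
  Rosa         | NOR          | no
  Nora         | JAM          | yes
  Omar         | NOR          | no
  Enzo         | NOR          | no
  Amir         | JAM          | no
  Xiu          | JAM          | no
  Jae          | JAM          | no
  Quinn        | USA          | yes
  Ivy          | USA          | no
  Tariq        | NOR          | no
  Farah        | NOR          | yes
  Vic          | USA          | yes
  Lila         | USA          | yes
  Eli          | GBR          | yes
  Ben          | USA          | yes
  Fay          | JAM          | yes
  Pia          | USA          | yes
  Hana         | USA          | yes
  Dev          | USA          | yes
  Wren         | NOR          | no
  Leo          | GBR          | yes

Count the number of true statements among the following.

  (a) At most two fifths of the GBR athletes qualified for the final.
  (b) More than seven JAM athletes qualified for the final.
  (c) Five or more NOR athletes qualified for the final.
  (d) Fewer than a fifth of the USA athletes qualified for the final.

0

(a) GBR: |A| = 5, |A ∩ B| = 5; needs |A ∩ B| / |A| ≤ 2/5 — false.
(b) JAM: |A| = 8, |A ∩ B| = 4; needs |A ∩ B| > 7 — false.
(c) NOR: |A| = 7, |A ∩ B| = 1; needs |A ∩ B| ≥ 5 — false.
(d) USA: |A| = 8, |A ∩ B| = 7; needs |A ∩ B| / |A| < 1/5 — false.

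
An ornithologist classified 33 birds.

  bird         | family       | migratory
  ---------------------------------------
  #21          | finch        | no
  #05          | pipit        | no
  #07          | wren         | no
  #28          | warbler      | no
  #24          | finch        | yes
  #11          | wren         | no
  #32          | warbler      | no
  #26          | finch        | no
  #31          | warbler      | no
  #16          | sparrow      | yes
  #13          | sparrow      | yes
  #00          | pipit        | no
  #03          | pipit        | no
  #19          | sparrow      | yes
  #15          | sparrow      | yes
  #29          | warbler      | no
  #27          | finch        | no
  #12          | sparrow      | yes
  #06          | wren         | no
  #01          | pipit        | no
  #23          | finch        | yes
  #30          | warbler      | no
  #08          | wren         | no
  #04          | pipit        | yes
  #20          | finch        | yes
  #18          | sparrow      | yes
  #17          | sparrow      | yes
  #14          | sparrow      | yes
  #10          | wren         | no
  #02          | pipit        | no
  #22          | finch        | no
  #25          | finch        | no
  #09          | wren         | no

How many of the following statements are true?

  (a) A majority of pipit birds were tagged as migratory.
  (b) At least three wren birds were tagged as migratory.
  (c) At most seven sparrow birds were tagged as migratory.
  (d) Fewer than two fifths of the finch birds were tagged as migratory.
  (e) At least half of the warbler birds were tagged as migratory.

(a) pipit: |A| = 6, |A ∩ B| = 1; needs |A ∩ B| > |A ∖ B| — false.
(b) wren: |A| = 6, |A ∩ B| = 0; needs |A ∩ B| ≥ 3 — false.
(c) sparrow: |A| = 8, |A ∩ B| = 8; needs |A ∩ B| ≤ 7 — false.
(d) finch: |A| = 8, |A ∩ B| = 3; needs |A ∩ B| / |A| < 2/5 — true.
(e) warbler: |A| = 5, |A ∩ B| = 0; needs |A ∩ B| ≥ |A ∖ B| — false.

1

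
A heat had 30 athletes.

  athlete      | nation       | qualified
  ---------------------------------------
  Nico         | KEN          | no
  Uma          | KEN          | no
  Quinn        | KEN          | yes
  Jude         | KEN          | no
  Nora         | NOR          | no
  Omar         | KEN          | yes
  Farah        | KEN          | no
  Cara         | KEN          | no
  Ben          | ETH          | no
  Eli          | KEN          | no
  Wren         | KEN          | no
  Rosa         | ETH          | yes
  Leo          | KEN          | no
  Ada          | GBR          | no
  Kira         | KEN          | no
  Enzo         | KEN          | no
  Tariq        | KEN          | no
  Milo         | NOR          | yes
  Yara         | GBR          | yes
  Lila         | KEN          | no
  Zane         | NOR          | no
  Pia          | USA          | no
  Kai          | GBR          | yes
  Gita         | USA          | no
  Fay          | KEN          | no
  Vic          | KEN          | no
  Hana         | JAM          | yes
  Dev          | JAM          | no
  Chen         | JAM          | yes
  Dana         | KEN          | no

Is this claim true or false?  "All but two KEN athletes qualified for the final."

False

The determiner here denotes the relation: |A ∖ B| = 2.
|A| = 17, |A ∩ B| = 2, |A ∖ B| = 15.
|A ∖ B| = 15, so the statement is false.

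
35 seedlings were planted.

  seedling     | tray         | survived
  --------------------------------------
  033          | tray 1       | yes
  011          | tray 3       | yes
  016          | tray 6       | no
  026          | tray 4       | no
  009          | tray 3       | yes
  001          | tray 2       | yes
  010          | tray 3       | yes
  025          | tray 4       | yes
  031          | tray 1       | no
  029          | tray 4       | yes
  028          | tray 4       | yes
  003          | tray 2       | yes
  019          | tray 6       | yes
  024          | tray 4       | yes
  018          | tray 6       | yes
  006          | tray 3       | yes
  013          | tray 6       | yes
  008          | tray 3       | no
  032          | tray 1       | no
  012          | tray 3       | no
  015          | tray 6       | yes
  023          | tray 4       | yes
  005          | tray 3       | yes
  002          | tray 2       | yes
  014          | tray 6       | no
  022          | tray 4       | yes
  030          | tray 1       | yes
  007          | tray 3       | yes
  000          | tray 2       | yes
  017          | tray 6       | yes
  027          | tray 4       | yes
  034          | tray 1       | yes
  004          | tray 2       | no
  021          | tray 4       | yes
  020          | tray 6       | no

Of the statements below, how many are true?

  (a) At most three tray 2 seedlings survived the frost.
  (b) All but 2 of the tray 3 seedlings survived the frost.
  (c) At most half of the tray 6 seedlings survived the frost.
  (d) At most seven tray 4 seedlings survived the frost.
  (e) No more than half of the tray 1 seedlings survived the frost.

1

(a) tray 2: |A| = 5, |A ∩ B| = 4; needs |A ∩ B| ≤ 3 — false.
(b) tray 3: |A| = 8, |A ∩ B| = 6; needs |A ∖ B| = 2 — true.
(c) tray 6: |A| = 8, |A ∩ B| = 5; needs |A ∩ B| ≤ |A ∖ B| — false.
(d) tray 4: |A| = 9, |A ∩ B| = 8; needs |A ∩ B| ≤ 7 — false.
(e) tray 1: |A| = 5, |A ∩ B| = 3; needs |A ∩ B| ≤ |A ∖ B| — false.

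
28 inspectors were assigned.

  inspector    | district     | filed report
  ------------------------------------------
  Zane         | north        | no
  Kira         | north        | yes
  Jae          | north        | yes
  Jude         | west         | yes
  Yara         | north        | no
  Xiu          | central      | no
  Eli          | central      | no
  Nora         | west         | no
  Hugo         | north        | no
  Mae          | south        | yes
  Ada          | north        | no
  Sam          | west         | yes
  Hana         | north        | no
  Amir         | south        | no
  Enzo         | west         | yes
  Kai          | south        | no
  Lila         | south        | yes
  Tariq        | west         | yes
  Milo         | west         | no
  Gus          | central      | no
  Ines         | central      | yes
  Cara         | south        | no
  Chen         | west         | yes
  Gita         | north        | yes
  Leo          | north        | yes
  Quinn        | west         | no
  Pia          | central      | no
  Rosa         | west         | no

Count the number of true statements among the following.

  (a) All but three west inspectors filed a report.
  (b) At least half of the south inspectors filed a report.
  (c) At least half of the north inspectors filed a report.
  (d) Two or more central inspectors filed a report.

0

(a) west: |A| = 9, |A ∩ B| = 5; needs |A ∖ B| = 3 — false.
(b) south: |A| = 5, |A ∩ B| = 2; needs |A ∩ B| ≥ |A ∖ B| — false.
(c) north: |A| = 9, |A ∩ B| = 4; needs |A ∩ B| ≥ |A ∖ B| — false.
(d) central: |A| = 5, |A ∩ B| = 1; needs |A ∩ B| ≥ 2 — false.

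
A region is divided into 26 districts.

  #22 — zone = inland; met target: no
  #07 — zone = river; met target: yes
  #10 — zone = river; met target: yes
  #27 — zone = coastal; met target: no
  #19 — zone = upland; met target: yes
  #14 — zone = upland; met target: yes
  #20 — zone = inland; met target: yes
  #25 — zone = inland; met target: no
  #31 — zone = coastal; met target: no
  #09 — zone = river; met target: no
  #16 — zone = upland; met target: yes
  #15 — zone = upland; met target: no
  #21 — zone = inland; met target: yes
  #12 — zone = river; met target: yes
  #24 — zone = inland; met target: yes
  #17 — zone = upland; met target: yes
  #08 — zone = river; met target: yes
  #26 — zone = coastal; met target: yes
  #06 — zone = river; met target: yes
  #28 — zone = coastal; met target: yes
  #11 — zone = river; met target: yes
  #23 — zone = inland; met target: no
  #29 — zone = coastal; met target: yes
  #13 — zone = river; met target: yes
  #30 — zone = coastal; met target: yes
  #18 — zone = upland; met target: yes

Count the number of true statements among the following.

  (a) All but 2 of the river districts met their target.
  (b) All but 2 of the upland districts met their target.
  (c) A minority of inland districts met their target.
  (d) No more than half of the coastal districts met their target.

0

(a) river: |A| = 8, |A ∩ B| = 7; needs |A ∖ B| = 2 — false.
(b) upland: |A| = 6, |A ∩ B| = 5; needs |A ∖ B| = 2 — false.
(c) inland: |A| = 6, |A ∩ B| = 3; needs |A ∩ B| < |A ∖ B| — false.
(d) coastal: |A| = 6, |A ∩ B| = 4; needs |A ∩ B| ≤ |A ∖ B| — false.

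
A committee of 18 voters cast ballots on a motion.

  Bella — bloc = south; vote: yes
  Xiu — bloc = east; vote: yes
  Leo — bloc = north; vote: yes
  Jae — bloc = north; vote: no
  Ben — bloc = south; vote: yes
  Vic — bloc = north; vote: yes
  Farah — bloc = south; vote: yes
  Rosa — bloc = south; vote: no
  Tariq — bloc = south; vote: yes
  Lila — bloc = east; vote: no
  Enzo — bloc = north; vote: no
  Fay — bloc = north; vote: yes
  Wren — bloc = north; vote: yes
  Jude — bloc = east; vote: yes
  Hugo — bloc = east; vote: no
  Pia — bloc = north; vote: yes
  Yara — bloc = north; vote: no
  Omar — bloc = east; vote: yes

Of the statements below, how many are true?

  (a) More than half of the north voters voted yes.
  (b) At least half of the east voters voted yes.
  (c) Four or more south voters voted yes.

(a) north: |A| = 8, |A ∩ B| = 5; needs |A ∩ B| > |A ∖ B| — true.
(b) east: |A| = 5, |A ∩ B| = 3; needs |A ∩ B| ≥ |A ∖ B| — true.
(c) south: |A| = 5, |A ∩ B| = 4; needs |A ∩ B| ≥ 4 — true.

3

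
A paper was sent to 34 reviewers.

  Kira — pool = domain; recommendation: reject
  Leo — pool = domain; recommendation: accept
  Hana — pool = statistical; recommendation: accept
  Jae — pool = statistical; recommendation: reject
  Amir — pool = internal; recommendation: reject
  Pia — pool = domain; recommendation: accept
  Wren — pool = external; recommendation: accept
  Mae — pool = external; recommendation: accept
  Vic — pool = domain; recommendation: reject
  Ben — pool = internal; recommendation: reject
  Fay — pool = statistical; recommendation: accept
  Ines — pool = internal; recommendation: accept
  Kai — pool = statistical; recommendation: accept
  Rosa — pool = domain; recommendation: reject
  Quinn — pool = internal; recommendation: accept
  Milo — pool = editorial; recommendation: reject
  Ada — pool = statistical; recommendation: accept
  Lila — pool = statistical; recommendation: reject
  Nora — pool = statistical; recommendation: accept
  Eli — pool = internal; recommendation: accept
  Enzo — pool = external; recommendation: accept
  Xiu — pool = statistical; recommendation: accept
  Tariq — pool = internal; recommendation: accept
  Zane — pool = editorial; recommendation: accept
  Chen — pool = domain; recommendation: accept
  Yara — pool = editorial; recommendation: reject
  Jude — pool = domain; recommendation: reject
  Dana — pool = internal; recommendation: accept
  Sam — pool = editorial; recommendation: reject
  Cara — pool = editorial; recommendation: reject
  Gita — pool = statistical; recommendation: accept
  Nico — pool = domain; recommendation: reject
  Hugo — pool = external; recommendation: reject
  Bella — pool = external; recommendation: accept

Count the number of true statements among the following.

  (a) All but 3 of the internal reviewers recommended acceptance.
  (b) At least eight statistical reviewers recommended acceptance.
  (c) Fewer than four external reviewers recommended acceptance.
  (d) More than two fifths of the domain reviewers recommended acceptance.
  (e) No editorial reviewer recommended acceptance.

0

(a) internal: |A| = 7, |A ∩ B| = 5; needs |A ∖ B| = 3 — false.
(b) statistical: |A| = 9, |A ∩ B| = 7; needs |A ∩ B| ≥ 8 — false.
(c) external: |A| = 5, |A ∩ B| = 4; needs |A ∩ B| < 4 — false.
(d) domain: |A| = 8, |A ∩ B| = 3; needs |A ∩ B| / |A| > 2/5 — false.
(e) editorial: |A| = 5, |A ∩ B| = 1; needs A ∩ B = ∅ (|A ∩ B| = 0) — false.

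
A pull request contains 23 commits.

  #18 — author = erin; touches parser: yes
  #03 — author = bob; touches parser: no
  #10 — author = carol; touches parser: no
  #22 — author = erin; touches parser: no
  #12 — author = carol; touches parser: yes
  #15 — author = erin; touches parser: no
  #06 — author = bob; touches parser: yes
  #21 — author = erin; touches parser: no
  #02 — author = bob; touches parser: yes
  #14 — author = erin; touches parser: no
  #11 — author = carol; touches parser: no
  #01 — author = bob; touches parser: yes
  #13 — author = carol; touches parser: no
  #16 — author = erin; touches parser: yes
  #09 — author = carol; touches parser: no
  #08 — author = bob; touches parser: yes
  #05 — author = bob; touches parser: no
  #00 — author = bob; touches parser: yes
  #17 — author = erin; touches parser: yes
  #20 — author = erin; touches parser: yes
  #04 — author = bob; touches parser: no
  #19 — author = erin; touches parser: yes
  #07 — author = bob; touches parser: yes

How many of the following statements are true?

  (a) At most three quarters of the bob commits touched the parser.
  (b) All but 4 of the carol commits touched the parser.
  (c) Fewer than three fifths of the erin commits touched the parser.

(a) bob: |A| = 9, |A ∩ B| = 6; needs |A ∩ B| / |A| ≤ 3/4 — true.
(b) carol: |A| = 5, |A ∩ B| = 1; needs |A ∖ B| = 4 — true.
(c) erin: |A| = 9, |A ∩ B| = 5; needs |A ∩ B| / |A| < 3/5 — true.

3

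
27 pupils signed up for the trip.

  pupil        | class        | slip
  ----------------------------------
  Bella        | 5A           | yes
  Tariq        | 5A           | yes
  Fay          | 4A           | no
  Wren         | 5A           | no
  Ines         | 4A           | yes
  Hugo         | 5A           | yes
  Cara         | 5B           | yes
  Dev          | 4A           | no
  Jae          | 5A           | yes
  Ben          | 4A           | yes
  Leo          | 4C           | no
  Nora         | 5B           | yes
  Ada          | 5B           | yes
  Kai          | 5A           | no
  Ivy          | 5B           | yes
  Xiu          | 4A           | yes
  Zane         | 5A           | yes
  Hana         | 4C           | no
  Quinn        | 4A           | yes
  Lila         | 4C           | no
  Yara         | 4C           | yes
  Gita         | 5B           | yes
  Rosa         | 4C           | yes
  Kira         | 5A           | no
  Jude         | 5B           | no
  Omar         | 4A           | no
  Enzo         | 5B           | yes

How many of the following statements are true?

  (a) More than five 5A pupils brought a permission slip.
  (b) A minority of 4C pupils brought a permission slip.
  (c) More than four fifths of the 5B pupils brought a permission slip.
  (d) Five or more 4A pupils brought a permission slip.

2

(a) 5A: |A| = 8, |A ∩ B| = 5; needs |A ∩ B| > 5 — false.
(b) 4C: |A| = 5, |A ∩ B| = 2; needs |A ∩ B| < |A ∖ B| — true.
(c) 5B: |A| = 7, |A ∩ B| = 6; needs |A ∩ B| / |A| > 4/5 — true.
(d) 4A: |A| = 7, |A ∩ B| = 4; needs |A ∩ B| ≥ 5 — false.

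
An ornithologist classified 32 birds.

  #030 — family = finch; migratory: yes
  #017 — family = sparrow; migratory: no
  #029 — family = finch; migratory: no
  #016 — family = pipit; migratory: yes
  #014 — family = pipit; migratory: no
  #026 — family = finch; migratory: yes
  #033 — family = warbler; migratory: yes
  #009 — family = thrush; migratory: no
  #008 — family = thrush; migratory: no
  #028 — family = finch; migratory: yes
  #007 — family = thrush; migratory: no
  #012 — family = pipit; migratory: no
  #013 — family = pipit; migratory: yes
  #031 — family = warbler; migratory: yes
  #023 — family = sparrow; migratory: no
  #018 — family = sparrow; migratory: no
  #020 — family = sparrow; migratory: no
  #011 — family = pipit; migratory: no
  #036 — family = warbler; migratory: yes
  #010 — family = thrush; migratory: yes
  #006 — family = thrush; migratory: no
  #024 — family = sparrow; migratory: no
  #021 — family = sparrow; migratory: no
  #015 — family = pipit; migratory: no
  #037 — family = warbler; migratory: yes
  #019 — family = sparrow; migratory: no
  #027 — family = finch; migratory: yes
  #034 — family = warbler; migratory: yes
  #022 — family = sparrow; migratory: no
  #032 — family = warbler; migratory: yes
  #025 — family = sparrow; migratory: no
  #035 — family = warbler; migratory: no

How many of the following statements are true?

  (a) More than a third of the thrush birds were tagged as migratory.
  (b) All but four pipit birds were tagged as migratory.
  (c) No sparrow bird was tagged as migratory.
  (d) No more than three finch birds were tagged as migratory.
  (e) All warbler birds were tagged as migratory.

2

(a) thrush: |A| = 5, |A ∩ B| = 1; needs |A ∩ B| / |A| > 1/3 — false.
(b) pipit: |A| = 6, |A ∩ B| = 2; needs |A ∖ B| = 4 — true.
(c) sparrow: |A| = 9, |A ∩ B| = 0; needs A ∩ B = ∅ (|A ∩ B| = 0) — true.
(d) finch: |A| = 5, |A ∩ B| = 4; needs |A ∩ B| ≤ 3 — false.
(e) warbler: |A| = 7, |A ∩ B| = 6; needs A ⊆ B, i.e. every element of A is in B (|A ∖ B| = 0) — false.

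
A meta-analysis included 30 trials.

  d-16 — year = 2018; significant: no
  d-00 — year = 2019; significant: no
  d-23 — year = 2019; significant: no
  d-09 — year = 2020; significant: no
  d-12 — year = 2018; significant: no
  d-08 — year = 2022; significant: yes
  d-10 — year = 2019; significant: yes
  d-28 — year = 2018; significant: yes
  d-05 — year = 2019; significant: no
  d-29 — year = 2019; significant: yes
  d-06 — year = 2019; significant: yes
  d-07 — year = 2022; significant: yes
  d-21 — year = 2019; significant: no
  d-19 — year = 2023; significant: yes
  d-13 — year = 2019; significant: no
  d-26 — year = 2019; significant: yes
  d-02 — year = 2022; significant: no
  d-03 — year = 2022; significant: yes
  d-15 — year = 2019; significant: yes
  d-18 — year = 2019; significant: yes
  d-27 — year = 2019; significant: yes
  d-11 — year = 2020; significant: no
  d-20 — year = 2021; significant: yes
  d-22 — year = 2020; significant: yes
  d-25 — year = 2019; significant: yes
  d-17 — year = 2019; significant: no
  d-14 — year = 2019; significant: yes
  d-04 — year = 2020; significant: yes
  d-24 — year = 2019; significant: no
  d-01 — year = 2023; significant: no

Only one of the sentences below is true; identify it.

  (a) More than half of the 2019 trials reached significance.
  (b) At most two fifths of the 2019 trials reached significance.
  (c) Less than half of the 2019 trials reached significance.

(a)

|A| = 16, |A ∩ B| = 9, |A ∖ B| = 7.
(a) requires |A ∩ B| > |A ∖ B|: true.
(b) requires |A ∩ B| / |A| ≤ 2/5: false.
(c) requires |A ∩ B| < |A ∖ B|: false.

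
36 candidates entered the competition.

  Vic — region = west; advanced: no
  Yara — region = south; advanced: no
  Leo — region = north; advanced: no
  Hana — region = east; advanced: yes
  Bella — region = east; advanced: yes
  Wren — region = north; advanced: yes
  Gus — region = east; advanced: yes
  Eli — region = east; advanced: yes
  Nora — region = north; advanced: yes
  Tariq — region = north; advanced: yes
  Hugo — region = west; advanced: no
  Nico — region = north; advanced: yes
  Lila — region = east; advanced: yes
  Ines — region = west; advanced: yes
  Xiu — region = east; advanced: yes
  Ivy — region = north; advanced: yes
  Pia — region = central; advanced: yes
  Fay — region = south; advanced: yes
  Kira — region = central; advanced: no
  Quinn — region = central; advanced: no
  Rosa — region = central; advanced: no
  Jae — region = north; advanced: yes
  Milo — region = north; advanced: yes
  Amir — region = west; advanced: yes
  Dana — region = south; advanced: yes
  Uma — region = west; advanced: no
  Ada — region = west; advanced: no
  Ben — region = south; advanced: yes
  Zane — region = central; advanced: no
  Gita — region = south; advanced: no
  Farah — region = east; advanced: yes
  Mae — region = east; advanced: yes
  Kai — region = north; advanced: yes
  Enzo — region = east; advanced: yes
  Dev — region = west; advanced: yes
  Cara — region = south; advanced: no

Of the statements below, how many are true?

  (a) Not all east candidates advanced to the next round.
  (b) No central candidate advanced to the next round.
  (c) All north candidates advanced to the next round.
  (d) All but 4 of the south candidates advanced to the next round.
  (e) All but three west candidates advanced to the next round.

0

(a) east: |A| = 9, |A ∩ B| = 9; needs A ⊄ B (|A ∖ B| ≥ 1) — false.
(b) central: |A| = 5, |A ∩ B| = 1; needs A ∩ B = ∅ (|A ∩ B| = 0) — false.
(c) north: |A| = 9, |A ∩ B| = 8; needs A ⊆ B, i.e. every element of A is in B (|A ∖ B| = 0) — false.
(d) south: |A| = 6, |A ∩ B| = 3; needs |A ∖ B| = 4 — false.
(e) west: |A| = 7, |A ∩ B| = 3; needs |A ∖ B| = 3 — false.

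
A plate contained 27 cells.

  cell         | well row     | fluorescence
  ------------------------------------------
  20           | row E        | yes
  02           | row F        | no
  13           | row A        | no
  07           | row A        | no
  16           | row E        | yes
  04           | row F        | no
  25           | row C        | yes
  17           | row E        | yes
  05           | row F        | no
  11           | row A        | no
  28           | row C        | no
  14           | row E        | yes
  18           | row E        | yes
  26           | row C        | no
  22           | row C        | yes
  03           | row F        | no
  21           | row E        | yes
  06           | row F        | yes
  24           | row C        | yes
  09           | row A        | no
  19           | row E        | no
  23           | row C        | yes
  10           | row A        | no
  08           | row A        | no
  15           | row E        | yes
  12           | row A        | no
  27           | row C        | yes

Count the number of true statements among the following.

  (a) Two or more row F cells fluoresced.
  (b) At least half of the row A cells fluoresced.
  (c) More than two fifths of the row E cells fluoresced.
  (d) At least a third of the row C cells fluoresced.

2

(a) row F: |A| = 5, |A ∩ B| = 1; needs |A ∩ B| ≥ 2 — false.
(b) row A: |A| = 7, |A ∩ B| = 0; needs |A ∩ B| ≥ |A ∖ B| — false.
(c) row E: |A| = 8, |A ∩ B| = 7; needs |A ∩ B| / |A| > 2/5 — true.
(d) row C: |A| = 7, |A ∩ B| = 5; needs |A ∩ B| / |A| ≥ 1/3 — true.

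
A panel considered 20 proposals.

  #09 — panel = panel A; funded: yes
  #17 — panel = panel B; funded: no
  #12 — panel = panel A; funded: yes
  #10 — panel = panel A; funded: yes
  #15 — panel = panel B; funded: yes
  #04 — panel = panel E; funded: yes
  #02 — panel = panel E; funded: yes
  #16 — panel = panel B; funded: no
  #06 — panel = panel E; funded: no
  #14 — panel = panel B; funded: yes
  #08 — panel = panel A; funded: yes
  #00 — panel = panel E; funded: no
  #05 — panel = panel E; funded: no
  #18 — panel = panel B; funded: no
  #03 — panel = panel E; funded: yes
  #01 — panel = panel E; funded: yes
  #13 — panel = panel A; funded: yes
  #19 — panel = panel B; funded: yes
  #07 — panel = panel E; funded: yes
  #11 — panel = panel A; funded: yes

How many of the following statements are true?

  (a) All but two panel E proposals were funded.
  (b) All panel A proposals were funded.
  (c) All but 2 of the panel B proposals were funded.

1

(a) panel E: |A| = 8, |A ∩ B| = 5; needs |A ∖ B| = 2 — false.
(b) panel A: |A| = 6, |A ∩ B| = 6; needs A ⊆ B, i.e. every element of A is in B (|A ∖ B| = 0) — true.
(c) panel B: |A| = 6, |A ∩ B| = 3; needs |A ∖ B| = 2 — false.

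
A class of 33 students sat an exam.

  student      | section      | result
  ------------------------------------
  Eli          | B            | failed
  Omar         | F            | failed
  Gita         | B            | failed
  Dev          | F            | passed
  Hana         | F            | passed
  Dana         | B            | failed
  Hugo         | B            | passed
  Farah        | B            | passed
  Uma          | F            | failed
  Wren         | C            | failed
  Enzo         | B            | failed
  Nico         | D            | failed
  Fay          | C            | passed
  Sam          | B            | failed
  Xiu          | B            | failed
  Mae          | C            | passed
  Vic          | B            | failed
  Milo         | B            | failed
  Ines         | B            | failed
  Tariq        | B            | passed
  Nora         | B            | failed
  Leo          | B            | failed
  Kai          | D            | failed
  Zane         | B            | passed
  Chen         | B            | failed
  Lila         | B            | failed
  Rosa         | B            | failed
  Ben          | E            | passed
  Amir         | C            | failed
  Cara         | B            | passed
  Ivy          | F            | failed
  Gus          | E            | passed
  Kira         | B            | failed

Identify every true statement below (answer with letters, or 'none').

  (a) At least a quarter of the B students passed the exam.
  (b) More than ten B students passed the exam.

(a)

|A| = 20, |A ∩ B| = 5, |A ∖ B| = 15.
(a) |A ∩ B| / |A| ≥ 1/4: holds.
(b) |A ∩ B| > 10: fails.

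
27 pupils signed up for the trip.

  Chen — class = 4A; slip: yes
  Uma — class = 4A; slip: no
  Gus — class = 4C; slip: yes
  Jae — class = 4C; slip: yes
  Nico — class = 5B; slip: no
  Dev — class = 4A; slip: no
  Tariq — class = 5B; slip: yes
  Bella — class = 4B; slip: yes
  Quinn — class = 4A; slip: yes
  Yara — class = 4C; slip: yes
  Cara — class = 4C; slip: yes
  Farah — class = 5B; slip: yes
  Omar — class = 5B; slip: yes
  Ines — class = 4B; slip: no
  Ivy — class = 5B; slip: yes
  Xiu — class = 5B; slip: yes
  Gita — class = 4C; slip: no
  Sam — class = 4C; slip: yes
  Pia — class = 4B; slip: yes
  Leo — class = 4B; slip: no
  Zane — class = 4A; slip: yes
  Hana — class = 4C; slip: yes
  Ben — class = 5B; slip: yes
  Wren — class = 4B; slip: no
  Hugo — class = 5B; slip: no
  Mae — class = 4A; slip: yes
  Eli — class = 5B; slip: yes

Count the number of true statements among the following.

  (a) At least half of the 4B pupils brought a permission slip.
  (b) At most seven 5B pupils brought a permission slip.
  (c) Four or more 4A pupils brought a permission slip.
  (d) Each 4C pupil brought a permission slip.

(a) 4B: |A| = 5, |A ∩ B| = 2; needs |A ∩ B| ≥ |A ∖ B| — false.
(b) 5B: |A| = 9, |A ∩ B| = 7; needs |A ∩ B| ≤ 7 — true.
(c) 4A: |A| = 6, |A ∩ B| = 4; needs |A ∩ B| ≥ 4 — true.
(d) 4C: |A| = 7, |A ∩ B| = 6; needs A ⊆ B, i.e. every element of A is in B (|A ∖ B| = 0) — false.

2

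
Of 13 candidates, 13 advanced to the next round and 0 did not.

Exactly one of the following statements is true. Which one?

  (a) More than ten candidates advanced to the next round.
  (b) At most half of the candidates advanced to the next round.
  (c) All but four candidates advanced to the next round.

|A| = 13, |A ∩ B| = 13, |A ∖ B| = 0.
(a) requires |A ∩ B| > 10: true.
(b) requires |A ∩ B| ≤ |A ∖ B|: false.
(c) requires |A ∖ B| = 4: false.

(a)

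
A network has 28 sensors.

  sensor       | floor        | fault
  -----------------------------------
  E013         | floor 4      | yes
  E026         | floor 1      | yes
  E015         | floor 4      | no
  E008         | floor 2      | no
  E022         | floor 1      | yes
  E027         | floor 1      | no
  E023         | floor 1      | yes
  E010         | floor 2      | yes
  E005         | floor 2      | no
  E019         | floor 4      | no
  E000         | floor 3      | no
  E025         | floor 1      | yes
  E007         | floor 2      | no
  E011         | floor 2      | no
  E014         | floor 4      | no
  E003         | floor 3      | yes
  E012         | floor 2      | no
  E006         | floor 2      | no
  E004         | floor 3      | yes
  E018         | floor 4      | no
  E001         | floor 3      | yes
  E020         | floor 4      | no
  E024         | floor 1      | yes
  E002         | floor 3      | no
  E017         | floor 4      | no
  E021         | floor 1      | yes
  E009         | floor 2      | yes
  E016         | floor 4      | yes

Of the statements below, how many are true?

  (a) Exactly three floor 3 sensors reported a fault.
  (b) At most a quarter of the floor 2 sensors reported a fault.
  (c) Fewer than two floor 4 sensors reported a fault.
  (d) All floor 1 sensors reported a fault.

2

(a) floor 3: |A| = 5, |A ∩ B| = 3; needs |A ∩ B| = 3 — true.
(b) floor 2: |A| = 8, |A ∩ B| = 2; needs |A ∩ B| / |A| ≤ 1/4 — true.
(c) floor 4: |A| = 8, |A ∩ B| = 2; needs |A ∩ B| < 2 — false.
(d) floor 1: |A| = 7, |A ∩ B| = 6; needs A ⊆ B, i.e. every element of A is in B (|A ∖ B| = 0) — false.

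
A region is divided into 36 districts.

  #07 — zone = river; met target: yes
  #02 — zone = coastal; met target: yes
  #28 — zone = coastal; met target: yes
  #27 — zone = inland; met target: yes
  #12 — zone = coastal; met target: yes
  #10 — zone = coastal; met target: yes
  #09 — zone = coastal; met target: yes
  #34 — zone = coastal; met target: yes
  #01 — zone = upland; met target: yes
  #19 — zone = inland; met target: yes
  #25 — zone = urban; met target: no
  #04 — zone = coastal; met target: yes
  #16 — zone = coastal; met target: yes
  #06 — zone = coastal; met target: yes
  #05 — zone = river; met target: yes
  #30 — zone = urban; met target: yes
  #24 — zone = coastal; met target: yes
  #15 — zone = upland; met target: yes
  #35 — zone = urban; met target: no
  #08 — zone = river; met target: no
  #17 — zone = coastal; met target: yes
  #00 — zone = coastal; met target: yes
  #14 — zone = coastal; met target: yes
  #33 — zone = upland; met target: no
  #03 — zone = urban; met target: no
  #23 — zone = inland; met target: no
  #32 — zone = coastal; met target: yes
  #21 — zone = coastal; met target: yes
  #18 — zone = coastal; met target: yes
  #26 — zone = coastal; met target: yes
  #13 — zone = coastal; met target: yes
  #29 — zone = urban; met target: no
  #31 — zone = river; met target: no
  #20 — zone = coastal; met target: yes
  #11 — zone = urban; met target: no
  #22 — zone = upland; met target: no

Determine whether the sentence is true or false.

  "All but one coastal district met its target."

False

The determiner here denotes the relation: |A ∖ B| = 1.
|A| = 19, |A ∩ B| = 19, |A ∖ B| = 0.
|A ∖ B| = 0, so the statement is false.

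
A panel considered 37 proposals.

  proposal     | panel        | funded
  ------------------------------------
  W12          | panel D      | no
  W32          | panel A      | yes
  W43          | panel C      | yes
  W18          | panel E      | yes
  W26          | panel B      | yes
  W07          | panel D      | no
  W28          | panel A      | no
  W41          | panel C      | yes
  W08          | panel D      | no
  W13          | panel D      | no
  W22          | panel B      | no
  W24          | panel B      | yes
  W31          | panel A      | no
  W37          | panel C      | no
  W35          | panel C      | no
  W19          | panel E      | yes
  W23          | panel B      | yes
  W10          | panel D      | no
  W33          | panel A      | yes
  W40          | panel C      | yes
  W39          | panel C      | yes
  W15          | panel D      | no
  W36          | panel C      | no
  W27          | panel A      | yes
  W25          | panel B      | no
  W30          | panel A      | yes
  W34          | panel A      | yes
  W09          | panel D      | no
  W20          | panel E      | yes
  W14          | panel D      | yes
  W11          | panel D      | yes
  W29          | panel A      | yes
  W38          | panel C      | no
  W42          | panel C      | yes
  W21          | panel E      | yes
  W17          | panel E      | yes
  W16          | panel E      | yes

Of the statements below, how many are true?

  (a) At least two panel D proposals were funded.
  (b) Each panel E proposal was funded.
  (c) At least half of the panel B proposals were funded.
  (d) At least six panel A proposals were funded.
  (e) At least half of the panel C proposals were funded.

5

(a) panel D: |A| = 9, |A ∩ B| = 2; needs |A ∩ B| ≥ 2 — true.
(b) panel E: |A| = 6, |A ∩ B| = 6; needs A ⊆ B, i.e. every element of A is in B (|A ∖ B| = 0) — true.
(c) panel B: |A| = 5, |A ∩ B| = 3; needs |A ∩ B| ≥ |A ∖ B| — true.
(d) panel A: |A| = 8, |A ∩ B| = 6; needs |A ∩ B| ≥ 6 — true.
(e) panel C: |A| = 9, |A ∩ B| = 5; needs |A ∩ B| ≥ |A ∖ B| — true.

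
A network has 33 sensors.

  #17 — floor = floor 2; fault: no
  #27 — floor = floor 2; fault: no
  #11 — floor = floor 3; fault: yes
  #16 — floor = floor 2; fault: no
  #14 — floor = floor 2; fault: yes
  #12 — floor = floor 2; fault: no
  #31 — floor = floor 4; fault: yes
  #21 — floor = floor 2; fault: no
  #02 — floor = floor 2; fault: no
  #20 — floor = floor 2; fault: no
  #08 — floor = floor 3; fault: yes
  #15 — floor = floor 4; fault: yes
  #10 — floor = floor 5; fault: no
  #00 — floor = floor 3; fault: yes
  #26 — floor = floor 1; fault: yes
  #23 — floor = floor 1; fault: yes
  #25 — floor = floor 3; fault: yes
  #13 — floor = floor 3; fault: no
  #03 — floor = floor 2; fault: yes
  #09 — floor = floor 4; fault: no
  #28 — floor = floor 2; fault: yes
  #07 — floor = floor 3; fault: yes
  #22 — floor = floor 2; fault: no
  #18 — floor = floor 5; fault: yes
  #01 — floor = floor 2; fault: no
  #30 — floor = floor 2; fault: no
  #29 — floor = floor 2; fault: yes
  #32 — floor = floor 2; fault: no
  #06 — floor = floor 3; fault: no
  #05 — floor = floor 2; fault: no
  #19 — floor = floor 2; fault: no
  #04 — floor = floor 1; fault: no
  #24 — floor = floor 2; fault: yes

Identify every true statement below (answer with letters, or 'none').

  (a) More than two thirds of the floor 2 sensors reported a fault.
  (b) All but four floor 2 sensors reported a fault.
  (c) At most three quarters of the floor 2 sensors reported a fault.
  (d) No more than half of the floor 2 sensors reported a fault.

(c), (d)

|A| = 18, |A ∩ B| = 5, |A ∖ B| = 13.
(a) |A ∩ B| / |A| > 2/3: fails.
(b) |A ∖ B| = 4: fails.
(c) |A ∩ B| / |A| ≤ 3/4: holds.
(d) |A ∩ B| ≤ |A ∖ B|: holds.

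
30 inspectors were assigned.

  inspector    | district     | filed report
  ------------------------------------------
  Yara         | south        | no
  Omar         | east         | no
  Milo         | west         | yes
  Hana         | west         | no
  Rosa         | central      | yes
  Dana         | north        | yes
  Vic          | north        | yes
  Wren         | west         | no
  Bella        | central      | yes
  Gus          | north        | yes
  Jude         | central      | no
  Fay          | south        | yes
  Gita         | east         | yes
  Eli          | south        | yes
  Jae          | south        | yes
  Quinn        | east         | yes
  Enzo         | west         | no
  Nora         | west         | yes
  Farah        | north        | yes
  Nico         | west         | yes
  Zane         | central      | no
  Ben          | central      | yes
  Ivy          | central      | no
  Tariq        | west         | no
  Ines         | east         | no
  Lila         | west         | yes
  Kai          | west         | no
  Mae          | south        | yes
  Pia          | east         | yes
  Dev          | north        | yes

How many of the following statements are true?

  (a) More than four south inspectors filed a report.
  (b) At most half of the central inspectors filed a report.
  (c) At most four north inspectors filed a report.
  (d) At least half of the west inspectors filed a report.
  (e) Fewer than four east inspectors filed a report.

(a) south: |A| = 5, |A ∩ B| = 4; needs |A ∩ B| > 4 — false.
(b) central: |A| = 6, |A ∩ B| = 3; needs |A ∩ B| ≤ |A ∖ B| — true.
(c) north: |A| = 5, |A ∩ B| = 5; needs |A ∩ B| ≤ 4 — false.
(d) west: |A| = 9, |A ∩ B| = 4; needs |A ∩ B| ≥ |A ∖ B| — false.
(e) east: |A| = 5, |A ∩ B| = 3; needs |A ∩ B| < 4 — true.

2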